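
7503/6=1250 + 1/2 = 1250.50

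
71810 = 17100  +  54710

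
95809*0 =0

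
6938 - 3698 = 3240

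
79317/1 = 79317 = 79317.00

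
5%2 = 1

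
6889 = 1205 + 5684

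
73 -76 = - 3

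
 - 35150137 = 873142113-908292250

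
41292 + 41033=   82325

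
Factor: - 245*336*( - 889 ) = 73182480 =2^4 * 3^1*5^1*7^4*127^1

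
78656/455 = 172+396/455 = 172.87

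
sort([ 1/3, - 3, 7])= [ - 3,1/3,7] 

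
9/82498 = 9/82498 = 0.00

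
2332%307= 183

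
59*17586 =1037574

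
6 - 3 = 3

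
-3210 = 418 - 3628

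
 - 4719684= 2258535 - 6978219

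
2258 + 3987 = 6245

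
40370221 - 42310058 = -1939837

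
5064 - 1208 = 3856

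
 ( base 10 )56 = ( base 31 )1p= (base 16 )38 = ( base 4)320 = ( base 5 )211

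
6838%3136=566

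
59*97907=5776513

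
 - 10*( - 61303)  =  613030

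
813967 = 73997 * 11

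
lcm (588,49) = 588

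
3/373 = 3/373 = 0.01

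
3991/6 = 665 + 1/6 =665.17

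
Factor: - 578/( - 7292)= 289/3646  =  2^( - 1 )*17^2*1823^ (- 1) 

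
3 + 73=76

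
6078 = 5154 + 924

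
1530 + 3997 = 5527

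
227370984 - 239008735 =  - 11637751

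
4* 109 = 436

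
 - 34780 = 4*( - 8695 ) 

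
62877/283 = 222 + 51/283= 222.18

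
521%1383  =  521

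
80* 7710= 616800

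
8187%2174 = 1665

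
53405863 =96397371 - 42991508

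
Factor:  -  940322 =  - 2^1 * 470161^1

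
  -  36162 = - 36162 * 1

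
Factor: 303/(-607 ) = -3^1*101^1*607^( - 1 ) 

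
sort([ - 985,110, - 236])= [ - 985,-236,  110 ] 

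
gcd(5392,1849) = 1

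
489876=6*81646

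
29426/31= 29426/31 =949.23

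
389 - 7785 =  - 7396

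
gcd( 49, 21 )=7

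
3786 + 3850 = 7636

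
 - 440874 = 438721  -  879595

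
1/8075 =1/8075 = 0.00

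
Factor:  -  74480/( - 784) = 5^1*19^1  =  95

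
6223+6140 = 12363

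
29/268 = 29/268= 0.11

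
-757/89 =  -9 + 44/89= -8.51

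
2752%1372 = 8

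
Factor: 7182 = 2^1*3^3 * 7^1*19^1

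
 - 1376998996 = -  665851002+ -711147994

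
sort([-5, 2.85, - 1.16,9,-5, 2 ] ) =[ - 5, -5, - 1.16,2,2.85, 9 ] 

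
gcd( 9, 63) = 9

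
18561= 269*69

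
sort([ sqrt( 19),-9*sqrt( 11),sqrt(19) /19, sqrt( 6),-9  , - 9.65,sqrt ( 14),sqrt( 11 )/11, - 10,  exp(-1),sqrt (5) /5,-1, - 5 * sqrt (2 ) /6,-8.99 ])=[-9*sqrt( 11), - 10, - 9.65, - 9,-8.99 , - 5* sqrt( 2)/6,  -  1,sqrt( 19 ) /19, sqrt(11)/11,  exp(-1), sqrt ( 5 ) /5,sqrt(6 ), sqrt ( 14), sqrt( 19)]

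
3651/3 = 1217  =  1217.00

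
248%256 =248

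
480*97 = 46560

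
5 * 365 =1825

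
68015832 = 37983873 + 30031959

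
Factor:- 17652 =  - 2^2 * 3^1*1471^1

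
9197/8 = 1149 + 5/8 =1149.62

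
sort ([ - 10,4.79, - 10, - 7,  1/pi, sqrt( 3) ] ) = [ - 10, - 10, - 7, 1/pi,sqrt(3) , 4.79]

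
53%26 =1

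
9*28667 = 258003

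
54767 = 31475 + 23292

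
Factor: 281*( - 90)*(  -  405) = 2^1*3^6*5^2*281^1 = 10242450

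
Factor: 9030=2^1*3^1*5^1*7^1*43^1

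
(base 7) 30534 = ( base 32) 79h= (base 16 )1d31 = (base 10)7473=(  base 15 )2333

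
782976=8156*96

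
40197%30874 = 9323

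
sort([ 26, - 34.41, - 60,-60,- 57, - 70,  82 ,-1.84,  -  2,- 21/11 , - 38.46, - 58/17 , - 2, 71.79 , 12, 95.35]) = [-70, - 60, - 60, - 57, - 38.46,-34.41, - 58/17, -2,-2, - 21/11, - 1.84 , 12, 26, 71.79, 82,95.35 ] 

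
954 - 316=638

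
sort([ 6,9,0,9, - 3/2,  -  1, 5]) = [ - 3/2, - 1,0,5,6,9,9] 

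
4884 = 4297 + 587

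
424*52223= 22142552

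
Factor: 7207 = 7207^1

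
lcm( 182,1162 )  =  15106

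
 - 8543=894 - 9437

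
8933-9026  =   - 93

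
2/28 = 1/14 = 0.07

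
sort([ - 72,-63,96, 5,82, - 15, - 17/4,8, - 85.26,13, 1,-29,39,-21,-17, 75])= [  -  85.26, - 72, -63, - 29,  -  21, - 17, - 15 , - 17/4, 1,  5,8,13, 39, 75,82,96] 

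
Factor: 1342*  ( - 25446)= -2^2 * 3^1*11^1 * 61^1*4241^1 = - 34148532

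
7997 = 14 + 7983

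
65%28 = 9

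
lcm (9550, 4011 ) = 200550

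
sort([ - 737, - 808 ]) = [ - 808 ,  -  737]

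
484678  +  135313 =619991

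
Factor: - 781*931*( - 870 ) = 2^1*3^1*5^1 * 7^2*11^1*19^1*29^1*71^1 = 632586570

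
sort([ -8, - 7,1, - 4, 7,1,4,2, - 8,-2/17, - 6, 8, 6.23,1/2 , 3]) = [ - 8, - 8 , - 7, - 6, - 4, - 2/17, 1/2, 1,1,2,3, 4,6.23, 7,8 ] 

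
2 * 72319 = 144638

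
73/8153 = 73/8153 = 0.01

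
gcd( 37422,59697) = 891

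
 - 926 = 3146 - 4072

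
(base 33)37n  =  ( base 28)4DL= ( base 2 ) 110111000001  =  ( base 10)3521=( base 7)13160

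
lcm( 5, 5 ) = 5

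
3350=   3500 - 150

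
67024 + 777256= 844280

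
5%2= 1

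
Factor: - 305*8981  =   - 2739205= - 5^1*7^1*61^1*1283^1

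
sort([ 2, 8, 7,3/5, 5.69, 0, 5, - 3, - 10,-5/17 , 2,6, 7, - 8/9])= [ - 10, - 3, - 8/9,-5/17, 0, 3/5,2,2, 5, 5.69  ,  6,7 , 7, 8]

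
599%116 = 19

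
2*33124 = 66248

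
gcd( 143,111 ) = 1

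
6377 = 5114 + 1263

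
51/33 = 1 + 6/11 = 1.55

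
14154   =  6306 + 7848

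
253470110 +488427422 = 741897532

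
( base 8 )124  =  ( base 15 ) 59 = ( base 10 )84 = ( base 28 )30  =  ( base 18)4C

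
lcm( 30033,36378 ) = 2582838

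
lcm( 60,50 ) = 300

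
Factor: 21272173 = 13^1 * 131^1*12491^1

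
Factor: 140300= 2^2*5^2 * 23^1*61^1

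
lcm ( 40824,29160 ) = 204120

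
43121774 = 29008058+14113716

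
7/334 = 7/334 = 0.02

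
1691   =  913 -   -  778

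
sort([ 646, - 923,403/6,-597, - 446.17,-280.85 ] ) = [-923, - 597,  -  446.17,-280.85,403/6,646 ]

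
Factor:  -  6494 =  - 2^1*17^1 * 191^1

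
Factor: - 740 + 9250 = 2^1*5^1*23^1*37^1 = 8510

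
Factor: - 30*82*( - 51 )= 2^2*3^2*5^1 * 17^1*41^1 = 125460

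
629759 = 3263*193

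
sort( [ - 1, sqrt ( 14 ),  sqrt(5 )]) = [ -1,sqrt( 5 ),sqrt( 14)] 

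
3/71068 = 3/71068 = 0.00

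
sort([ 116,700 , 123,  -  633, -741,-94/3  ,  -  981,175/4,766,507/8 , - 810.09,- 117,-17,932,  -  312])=[ - 981, -810.09,-741, - 633,- 312, - 117,  -  94/3,  -  17,175/4, 507/8,116,123, 700,766,932]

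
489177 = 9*54353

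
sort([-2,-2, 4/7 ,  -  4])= [  -  4, - 2,-2, 4/7 ] 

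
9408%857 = 838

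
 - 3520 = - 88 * 40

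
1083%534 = 15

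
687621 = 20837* 33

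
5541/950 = 5 + 791/950 = 5.83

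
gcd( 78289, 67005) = 1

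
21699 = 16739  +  4960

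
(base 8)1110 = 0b1001001000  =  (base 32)I8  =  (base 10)584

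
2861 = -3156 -  -  6017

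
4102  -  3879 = 223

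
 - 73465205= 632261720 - 705726925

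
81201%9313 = 6697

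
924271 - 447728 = 476543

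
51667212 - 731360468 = -679693256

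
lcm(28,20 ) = 140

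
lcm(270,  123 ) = 11070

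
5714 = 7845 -2131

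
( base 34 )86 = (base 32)8M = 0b100010110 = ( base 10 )278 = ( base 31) 8U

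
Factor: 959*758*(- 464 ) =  - 2^5*7^1*29^1*137^1*379^1 = -337291808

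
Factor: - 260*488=- 2^5 * 5^1*13^1*61^1  =  -126880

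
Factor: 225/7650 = 2^(-1)*17^( - 1 ) = 1/34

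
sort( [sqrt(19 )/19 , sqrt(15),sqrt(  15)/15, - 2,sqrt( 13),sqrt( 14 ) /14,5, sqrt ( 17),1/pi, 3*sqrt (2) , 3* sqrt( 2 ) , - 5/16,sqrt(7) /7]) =[ - 2,-5/16,sqrt( 19) /19 , sqrt( 15 ) /15,sqrt( 14)/14, 1/pi,sqrt( 7)/7,sqrt(13),sqrt ( 15),sqrt( 17 ),3*  sqrt( 2), 3*sqrt (2),5] 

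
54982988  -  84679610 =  - 29696622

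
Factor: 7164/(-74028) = -3^1*31^( - 1 ) = - 3/31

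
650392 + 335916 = 986308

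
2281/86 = 2281/86=26.52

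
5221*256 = 1336576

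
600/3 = 200 =200.00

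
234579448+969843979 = 1204423427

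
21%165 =21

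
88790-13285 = 75505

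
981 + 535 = 1516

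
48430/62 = 781 + 4/31 = 781.13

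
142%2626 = 142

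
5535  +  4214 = 9749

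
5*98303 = 491515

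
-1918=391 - 2309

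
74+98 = 172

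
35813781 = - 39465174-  - 75278955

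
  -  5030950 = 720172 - 5751122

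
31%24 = 7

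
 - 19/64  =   - 1 + 45/64 = -  0.30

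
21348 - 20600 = 748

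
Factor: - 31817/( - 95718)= 2^( - 1 )*3^( - 1)*7^(- 1)*43^( - 1)*53^ ( - 1) * 31817^1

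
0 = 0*14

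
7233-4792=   2441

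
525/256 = 525/256 = 2.05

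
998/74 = 499/37= 13.49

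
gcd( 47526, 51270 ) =6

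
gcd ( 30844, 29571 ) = 1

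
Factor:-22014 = -2^1 *3^2*1223^1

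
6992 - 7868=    -876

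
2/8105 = 2/8105= 0.00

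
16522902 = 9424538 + 7098364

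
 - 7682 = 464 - 8146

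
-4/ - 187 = 4/187 = 0.02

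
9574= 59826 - 50252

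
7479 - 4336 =3143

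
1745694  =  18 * 96983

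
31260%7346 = 1876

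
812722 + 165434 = 978156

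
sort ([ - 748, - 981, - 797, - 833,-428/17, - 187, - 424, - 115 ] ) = [ - 981, - 833, - 797, - 748,  -  424, -187 , - 115, - 428/17]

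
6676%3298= 80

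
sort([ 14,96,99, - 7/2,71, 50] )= [ - 7/2, 14, 50, 71, 96 , 99 ]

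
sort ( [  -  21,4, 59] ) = [ - 21 , 4, 59] 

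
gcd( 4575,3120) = 15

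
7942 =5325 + 2617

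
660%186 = 102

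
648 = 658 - 10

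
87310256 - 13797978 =73512278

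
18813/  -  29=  - 18813/29 = - 648.72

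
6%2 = 0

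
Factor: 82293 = 3^1*27431^1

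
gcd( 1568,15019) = 1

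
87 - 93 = -6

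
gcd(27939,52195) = 1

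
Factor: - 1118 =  - 2^1 * 13^1*43^1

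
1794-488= 1306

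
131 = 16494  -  16363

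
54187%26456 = 1275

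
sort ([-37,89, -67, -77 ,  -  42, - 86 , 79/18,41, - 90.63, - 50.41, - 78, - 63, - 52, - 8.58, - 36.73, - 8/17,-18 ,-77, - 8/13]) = [ - 90.63,-86 ,-78, - 77,  -  77,  -  67, - 63, - 52,-50.41, - 42, - 37, - 36.73,  -  18, - 8.58, - 8/13,-8/17, 79/18,41,89 ] 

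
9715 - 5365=4350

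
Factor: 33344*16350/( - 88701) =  - 2^7*5^2*109^1*521^1*  29567^( - 1 ) = - 181724800/29567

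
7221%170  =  81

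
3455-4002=-547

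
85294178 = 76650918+8643260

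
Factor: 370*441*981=2^1*3^4 * 5^1 *7^2*37^1*109^1 = 160069770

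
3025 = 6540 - 3515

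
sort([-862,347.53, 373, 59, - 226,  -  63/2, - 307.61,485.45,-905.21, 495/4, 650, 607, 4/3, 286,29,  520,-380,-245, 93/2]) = [ - 905.21,-862,- 380,-307.61,-245 ,- 226,-63/2, 4/3,29,93/2,59, 495/4 , 286, 347.53, 373 , 485.45, 520, 607, 650] 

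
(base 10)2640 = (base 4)221100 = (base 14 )d68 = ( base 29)341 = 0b101001010000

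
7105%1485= 1165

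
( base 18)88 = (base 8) 230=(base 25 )62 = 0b10011000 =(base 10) 152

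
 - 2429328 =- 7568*321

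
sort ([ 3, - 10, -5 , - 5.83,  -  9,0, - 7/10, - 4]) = [-10, - 9, - 5.83, - 5, -4, - 7/10, 0, 3]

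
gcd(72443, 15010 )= 79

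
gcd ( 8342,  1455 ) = 97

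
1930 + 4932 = 6862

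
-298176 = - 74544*4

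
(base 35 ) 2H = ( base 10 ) 87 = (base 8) 127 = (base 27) 36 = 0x57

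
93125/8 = 11640+5/8 = 11640.62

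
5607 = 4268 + 1339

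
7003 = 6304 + 699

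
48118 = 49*982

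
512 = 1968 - 1456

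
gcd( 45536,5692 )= 5692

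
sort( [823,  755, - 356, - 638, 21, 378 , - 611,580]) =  [ - 638, - 611,  -  356,21, 378,580, 755, 823]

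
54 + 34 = 88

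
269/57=4+ 41/57 = 4.72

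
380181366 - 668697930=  - 288516564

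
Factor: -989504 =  - 2^6*15461^1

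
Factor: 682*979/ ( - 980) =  - 2^( -1)* 5^( - 1)*7^( - 2)*11^2*31^1*89^1  =  - 333839/490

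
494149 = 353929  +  140220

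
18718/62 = 9359/31  =  301.90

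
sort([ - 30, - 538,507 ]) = [-538,  -  30,507]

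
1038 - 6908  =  -5870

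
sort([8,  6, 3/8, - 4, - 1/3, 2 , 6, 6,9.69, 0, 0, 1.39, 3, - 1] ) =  [ - 4  , - 1, - 1/3,0, 0, 3/8, 1.39, 2, 3, 6, 6, 6, 8, 9.69 ] 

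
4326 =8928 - 4602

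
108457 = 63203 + 45254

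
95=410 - 315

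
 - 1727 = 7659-9386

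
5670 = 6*945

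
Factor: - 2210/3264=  - 2^( -5 )*3^ ( - 1 )*5^1*13^1 =-65/96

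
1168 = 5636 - 4468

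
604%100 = 4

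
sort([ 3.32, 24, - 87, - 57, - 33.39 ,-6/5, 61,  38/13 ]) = [ -87,  -  57, - 33.39, -6/5,  38/13,3.32, 24, 61 ]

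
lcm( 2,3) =6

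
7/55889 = 7/55889 = 0.00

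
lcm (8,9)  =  72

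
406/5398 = 203/2699 = 0.08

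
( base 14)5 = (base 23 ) 5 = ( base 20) 5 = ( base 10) 5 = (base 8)5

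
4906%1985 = 936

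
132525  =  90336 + 42189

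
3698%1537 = 624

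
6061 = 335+5726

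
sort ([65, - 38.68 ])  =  [ - 38.68,65 ]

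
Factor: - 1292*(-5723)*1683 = 2^2 * 3^2*11^1*17^2*19^1*59^1*97^1 = 12444297228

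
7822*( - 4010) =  - 31366220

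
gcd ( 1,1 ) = 1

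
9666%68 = 10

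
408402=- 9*(  -  45378)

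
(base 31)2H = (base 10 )79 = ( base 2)1001111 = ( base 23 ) 3a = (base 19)43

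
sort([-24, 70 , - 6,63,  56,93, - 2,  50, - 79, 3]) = [ - 79, -24, - 6,-2,3, 50,56,63,70,93 ]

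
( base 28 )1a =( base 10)38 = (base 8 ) 46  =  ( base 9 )42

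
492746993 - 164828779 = 327918214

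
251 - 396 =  - 145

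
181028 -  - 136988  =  318016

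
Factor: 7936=2^8 * 31^1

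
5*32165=160825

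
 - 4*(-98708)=394832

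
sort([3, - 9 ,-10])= [-10,-9,3 ] 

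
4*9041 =36164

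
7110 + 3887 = 10997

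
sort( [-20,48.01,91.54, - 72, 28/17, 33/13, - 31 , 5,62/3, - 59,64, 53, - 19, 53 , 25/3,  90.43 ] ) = [ - 72 ,-59, - 31,-20 ,-19, 28/17, 33/13, 5, 25/3, 62/3, 48.01, 53, 53, 64,90.43, 91.54]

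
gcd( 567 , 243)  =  81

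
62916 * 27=1698732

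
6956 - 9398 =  - 2442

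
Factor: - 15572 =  - 2^2*17^1 * 229^1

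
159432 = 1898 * 84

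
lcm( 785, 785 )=785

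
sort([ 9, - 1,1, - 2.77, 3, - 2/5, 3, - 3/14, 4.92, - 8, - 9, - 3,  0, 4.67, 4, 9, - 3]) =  [ - 9, - 8, - 3, - 3, -2.77, - 1,-2/5,-3/14,0, 1, 3, 3, 4, 4.67, 4.92, 9,9 ] 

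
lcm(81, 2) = 162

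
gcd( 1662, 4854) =6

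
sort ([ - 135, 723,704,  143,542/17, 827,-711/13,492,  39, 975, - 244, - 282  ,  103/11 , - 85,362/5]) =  [ - 282, - 244, - 135, - 85,-711/13,103/11,542/17,39 , 362/5,143, 492, 704,723, 827 , 975 ]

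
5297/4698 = 1 + 599/4698 = 1.13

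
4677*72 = 336744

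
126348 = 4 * 31587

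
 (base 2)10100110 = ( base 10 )166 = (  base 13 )CA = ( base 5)1131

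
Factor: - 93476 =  - 2^2*23369^1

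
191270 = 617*310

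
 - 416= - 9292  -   - 8876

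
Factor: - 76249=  - 76249^1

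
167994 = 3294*51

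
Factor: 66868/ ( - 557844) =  - 73/609 = - 3^ ( - 1) * 7^ ( - 1)*29^( - 1 ) * 73^1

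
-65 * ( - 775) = 50375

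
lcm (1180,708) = 3540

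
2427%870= 687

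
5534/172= 2767/86 = 32.17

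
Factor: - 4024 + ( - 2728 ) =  - 6752  =  - 2^5*211^1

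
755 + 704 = 1459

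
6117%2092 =1933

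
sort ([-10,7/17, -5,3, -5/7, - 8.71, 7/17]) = [ - 10, - 8.71, - 5,-5/7,7/17,7/17,3 ]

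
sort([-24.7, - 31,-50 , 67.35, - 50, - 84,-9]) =[ - 84,-50, - 50 ,  -  31 , - 24.7, - 9,67.35 ]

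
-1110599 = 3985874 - 5096473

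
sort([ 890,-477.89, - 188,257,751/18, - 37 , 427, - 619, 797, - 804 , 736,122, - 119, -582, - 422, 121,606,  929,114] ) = [ - 804, - 619, - 582, - 477.89, - 422, - 188, - 119,  -  37 , 751/18,114,121,  122,257,427, 606, 736,797 , 890,929 ]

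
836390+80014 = 916404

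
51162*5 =255810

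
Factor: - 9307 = -41^1*227^1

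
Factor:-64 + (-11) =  - 75 = -3^1*5^2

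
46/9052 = 23/4526 = 0.01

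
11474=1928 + 9546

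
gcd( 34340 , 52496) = 68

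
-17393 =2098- 19491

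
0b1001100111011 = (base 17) 100A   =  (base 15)16D3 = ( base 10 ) 4923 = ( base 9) 6670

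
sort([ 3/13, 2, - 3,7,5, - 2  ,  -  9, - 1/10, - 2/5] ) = [-9 , - 3, - 2,-2/5, - 1/10, 3/13,  2,  5,7 ] 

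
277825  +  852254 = 1130079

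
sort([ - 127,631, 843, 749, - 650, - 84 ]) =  [ - 650, -127 , - 84, 631,749, 843 ]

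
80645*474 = 38225730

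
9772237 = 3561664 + 6210573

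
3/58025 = 3/58025 = 0.00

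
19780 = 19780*1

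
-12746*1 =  - 12746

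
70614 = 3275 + 67339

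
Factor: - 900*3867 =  - 3480300 = - 2^2*3^3*5^2*1289^1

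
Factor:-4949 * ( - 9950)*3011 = 2^1*5^2*7^2*101^1*199^1*3011^1= 148269318050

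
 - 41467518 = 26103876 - 67571394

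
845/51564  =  845/51564  =  0.02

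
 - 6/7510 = -1 + 3752/3755 = - 0.00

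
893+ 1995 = 2888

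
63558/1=63558  =  63558.00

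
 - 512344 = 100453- 612797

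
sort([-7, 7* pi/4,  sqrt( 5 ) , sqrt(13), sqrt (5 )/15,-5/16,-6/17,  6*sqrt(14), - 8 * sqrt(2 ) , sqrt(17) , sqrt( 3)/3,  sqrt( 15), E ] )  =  [ - 8*sqrt(2),-7,  -  6/17, - 5/16,sqrt(5) /15, sqrt( 3)/3,sqrt( 5),E,sqrt( 13),  sqrt(15),sqrt( 17)  ,  7*pi/4 , 6*sqrt(14 )]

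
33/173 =33/173 = 0.19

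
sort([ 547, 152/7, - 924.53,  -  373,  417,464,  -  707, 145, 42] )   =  [ - 924.53, - 707, - 373, 152/7,42, 145, 417, 464, 547 ]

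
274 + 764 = 1038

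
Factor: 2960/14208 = 5/24= 2^(-3)*3^ (-1)*5^1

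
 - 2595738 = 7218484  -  9814222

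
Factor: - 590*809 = - 477310 = -2^1*5^1*59^1*809^1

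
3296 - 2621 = 675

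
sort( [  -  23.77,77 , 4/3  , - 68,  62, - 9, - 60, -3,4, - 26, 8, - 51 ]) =[- 68, -60, - 51, - 26,-23.77, - 9, - 3, 4/3,4, 8,62, 77 ] 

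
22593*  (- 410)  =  -9263130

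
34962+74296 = 109258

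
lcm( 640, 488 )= 39040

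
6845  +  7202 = 14047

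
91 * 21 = 1911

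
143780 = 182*790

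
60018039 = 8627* 6957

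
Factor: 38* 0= 0 =0^1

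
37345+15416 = 52761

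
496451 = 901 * 551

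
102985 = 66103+36882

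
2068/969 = 2 + 130/969 = 2.13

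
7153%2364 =61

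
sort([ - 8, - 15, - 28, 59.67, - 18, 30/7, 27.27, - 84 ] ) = [ - 84, - 28, - 18, - 15, - 8, 30/7, 27.27,59.67]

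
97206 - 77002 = 20204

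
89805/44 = 89805/44 = 2041.02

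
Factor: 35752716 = 2^2*3^2*557^1*1783^1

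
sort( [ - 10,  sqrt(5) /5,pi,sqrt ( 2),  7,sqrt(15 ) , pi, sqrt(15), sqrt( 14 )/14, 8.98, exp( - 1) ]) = [-10, sqrt( 14) /14,exp( - 1),sqrt(5)/5, sqrt( 2), pi,  pi, sqrt( 15 ),  sqrt(15),7, 8.98]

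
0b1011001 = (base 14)65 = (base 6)225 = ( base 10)89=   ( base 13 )6B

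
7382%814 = 56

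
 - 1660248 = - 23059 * 72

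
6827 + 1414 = 8241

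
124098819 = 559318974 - 435220155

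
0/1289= 0 = 0.00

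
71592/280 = 255+24/35 = 255.69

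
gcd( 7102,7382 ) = 2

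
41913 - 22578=19335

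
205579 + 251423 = 457002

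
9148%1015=13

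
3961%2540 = 1421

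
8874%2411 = 1641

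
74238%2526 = 984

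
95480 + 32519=127999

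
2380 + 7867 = 10247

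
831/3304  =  831/3304 = 0.25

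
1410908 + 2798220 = 4209128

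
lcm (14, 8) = 56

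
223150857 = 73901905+149248952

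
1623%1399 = 224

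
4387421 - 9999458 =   -  5612037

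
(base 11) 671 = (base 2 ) 1100100100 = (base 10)804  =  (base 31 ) pt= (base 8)1444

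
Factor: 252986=2^1*126493^1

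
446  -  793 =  - 347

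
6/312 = 1/52= 0.02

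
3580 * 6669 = 23875020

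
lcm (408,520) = 26520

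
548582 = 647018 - 98436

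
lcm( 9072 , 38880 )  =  272160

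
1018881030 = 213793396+805087634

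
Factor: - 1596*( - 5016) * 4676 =2^7*3^2*7^2*11^1*19^2*167^1 = 37433886336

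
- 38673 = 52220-90893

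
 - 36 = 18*( - 2)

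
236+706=942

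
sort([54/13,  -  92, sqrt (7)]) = [-92, sqrt( 7), 54/13 ] 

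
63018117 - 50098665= 12919452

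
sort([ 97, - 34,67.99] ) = [  -  34,67.99,97] 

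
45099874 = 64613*698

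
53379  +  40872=94251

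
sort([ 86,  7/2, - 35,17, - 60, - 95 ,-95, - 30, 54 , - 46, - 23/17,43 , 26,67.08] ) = [ -95, - 95 , - 60 ,- 46,-35, - 30  , - 23/17, 7/2,  17,26, 43 , 54,67.08,86]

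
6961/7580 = 6961/7580= 0.92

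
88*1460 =128480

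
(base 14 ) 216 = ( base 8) 634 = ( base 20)10c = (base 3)120021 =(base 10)412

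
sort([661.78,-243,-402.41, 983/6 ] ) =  [ - 402.41 , - 243, 983/6, 661.78] 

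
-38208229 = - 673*56773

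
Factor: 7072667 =7^1*1010381^1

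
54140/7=7734 + 2/7 = 7734.29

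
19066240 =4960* 3844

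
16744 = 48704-31960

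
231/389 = 231/389 = 0.59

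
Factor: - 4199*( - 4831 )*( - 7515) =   -  3^2*5^1*13^1*17^1*19^1*167^1*4831^1= - 152444548035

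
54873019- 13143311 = 41729708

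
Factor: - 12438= - 2^1*3^2*691^1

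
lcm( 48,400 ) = 1200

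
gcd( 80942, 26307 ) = 1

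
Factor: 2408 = 2^3 * 7^1 * 43^1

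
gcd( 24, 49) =1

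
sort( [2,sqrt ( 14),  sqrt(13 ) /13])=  [ sqrt( 13) /13,2,sqrt( 14) ] 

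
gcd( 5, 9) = 1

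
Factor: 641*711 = 3^2*79^1*641^1 = 455751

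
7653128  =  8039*952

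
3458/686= 247/49 = 5.04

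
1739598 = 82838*21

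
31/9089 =31/9089 = 0.00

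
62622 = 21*2982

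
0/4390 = 0 = 0.00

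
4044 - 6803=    - 2759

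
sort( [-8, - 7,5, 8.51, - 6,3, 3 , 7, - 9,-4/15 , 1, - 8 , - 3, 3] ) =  [ - 9,-8, - 8, - 7 , - 6,-3,-4/15, 1,3,  3,3, 5,7,8.51]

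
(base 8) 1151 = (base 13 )386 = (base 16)269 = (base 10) 617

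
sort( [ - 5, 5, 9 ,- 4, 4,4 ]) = [ - 5, - 4,4, 4, 5,9]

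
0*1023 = 0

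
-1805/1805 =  - 1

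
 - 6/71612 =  - 3/35806 = - 0.00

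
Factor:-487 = -487^1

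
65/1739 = 65/1739 = 0.04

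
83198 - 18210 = 64988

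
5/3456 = 5/3456  =  0.00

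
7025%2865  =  1295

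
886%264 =94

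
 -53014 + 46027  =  - 6987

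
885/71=885/71 =12.46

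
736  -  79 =657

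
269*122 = 32818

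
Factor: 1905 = 3^1*5^1  *127^1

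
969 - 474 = 495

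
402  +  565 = 967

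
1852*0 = 0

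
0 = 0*18994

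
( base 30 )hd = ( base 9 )641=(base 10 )523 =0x20b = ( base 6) 2231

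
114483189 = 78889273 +35593916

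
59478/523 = 113 + 379/523 = 113.72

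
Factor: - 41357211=- 3^1*7^1*79^1 * 97^1*257^1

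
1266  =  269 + 997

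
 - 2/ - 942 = 1/471 = 0.00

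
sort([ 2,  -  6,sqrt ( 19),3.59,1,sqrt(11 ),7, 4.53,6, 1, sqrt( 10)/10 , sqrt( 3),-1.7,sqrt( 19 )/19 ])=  [ - 6, - 1.7,sqrt( 19 ) /19, sqrt(10 )/10,  1, 1,sqrt (3 ),2,sqrt (11),3.59, sqrt (19),4.53, 6,7]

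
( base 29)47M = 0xe05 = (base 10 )3589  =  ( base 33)39p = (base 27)4op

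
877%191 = 113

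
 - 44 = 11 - 55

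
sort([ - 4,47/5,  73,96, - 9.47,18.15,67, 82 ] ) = [ - 9.47,  -  4,47/5,18.15, 67,73, 82,96]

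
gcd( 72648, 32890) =2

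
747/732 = 249/244 =1.02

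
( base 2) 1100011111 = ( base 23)1BH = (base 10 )799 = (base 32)ov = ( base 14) 411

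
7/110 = 7/110 = 0.06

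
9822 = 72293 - 62471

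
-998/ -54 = 18 + 13/27= 18.48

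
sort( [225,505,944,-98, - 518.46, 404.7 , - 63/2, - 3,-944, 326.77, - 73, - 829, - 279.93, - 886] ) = [ - 944, - 886 , - 829, -518.46, - 279.93,- 98, - 73, -63/2, -3,225, 326.77,404.7,505, 944]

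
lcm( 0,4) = 0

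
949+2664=3613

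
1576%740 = 96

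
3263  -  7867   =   - 4604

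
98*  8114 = 795172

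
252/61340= 63/15335  =  0.00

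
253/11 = 23 = 23.00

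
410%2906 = 410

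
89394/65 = 89394/65 = 1375.29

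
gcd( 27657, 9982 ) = 7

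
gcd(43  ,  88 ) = 1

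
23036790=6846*3365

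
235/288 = 235/288 = 0.82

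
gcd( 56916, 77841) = 837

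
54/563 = 54/563 = 0.10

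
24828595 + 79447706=104276301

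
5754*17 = 97818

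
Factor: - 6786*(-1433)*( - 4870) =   -  47357526060 =-2^2*3^2*5^1*13^1*29^1*487^1*1433^1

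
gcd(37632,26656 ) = 1568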